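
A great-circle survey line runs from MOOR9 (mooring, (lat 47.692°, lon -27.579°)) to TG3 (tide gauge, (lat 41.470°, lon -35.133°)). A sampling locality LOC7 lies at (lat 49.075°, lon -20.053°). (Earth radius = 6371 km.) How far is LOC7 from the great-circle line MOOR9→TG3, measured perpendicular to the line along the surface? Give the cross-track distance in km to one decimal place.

271.9 km

δ₁₃ = central angle MOOR9→LOC7 = 0.090472 rad  (haversine)
θ₁₃ = bearing MOOR9→LOC7 = 71.740°,  θ₁₂ = bearing MOOR9→TG3 = 223.563°
dₓₜ = R·arcsin(sin δ₁₃ · sin(θ₁₃ − θ₁₂)) = 6371·arcsin(0.09035·sin(-151.823°)) = -271.880 km
|dₓₜ| = 271.880 km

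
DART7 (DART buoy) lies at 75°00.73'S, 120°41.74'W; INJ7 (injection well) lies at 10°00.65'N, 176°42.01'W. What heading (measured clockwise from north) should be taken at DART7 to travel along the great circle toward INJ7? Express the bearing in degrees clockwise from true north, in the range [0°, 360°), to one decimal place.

305.2°

DART7: φ = -75.01217°, λ = -120.69567°
INJ7: φ = +10.01083°, λ = -176.70017°
Δλ = -56.0045°
y = sin Δλ · cos φ₂ = -0.816459
x = cos φ₁ sin φ₂ − sin φ₁ cos φ₂ cos Δλ = 0.576840
θ = atan2(y, x) = -54.7583° → 305.2417° (mod 360°)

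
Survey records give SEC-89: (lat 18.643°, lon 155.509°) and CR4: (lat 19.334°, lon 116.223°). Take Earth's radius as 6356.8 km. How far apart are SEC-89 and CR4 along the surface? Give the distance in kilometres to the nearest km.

4113 km

Δφ = 0.6910°,  Δλ = -39.2860°
a = sin²(Δφ/2) + cos φ₁ cos φ₂ sin²(Δλ/2) = 0.101071
c = 2·arcsin(√a) = 0.647063 rad = 37.0740°
d = R·c = 6356.8 × 0.647063 = 4113.2 km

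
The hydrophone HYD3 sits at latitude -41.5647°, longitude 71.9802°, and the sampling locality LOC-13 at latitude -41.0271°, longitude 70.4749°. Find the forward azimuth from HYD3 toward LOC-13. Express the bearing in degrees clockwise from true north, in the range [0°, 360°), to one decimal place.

Δλ = -1.5053°
y = sin Δλ · cos φ₂ = -0.019818
x = cos φ₁ sin φ₂ − sin φ₁ cos φ₂ cos Δλ = 0.009210
θ = atan2(y, x) = -65.0739° → 294.9261° (mod 360°)

294.9°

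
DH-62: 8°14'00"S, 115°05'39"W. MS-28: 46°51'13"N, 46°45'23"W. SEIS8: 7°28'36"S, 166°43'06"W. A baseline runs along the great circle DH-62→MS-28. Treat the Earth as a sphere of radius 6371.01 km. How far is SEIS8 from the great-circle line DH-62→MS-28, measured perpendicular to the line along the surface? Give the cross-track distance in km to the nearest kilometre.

3861 km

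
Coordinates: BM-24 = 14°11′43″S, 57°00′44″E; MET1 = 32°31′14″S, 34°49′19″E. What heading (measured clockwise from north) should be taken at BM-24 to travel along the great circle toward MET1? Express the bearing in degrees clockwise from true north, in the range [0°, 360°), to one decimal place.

224.0°

BM-24: φ = -14.19528°, λ = +57.01222°
MET1: φ = -32.52056°, λ = +34.82194°
Δλ = -22.1903°
y = sin Δλ · cos φ₂ = -0.318462
x = cos φ₁ sin φ₂ − sin φ₁ cos φ₂ cos Δλ = -0.329726
θ = atan2(y, x) = -135.9956° → 224.0044° (mod 360°)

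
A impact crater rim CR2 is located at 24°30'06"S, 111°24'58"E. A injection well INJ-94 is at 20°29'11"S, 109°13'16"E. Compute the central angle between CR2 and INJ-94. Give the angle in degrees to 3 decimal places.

4.498°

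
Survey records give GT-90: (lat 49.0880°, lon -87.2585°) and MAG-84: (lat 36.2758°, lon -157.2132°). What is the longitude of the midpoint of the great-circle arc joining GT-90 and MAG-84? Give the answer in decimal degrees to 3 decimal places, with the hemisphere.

126.379°W

Bx = cos φ₂ cos Δλ = 0.276328,  By = cos φ₂ sin Δλ = -0.757342
φₘ = atan2(sin φ₁ + sin φ₂, √((cos φ₁ + Bx)² + By²)) = 48.30397°
λₘ = λ₁ + atan2(By, cos φ₁ + Bx) = -126.37901°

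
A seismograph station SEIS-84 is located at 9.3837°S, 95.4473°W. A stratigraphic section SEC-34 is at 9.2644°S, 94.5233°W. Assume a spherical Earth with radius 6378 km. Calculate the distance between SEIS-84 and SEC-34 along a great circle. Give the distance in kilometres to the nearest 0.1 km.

Δφ = 0.1193°,  Δλ = 0.9240°
a = sin²(Δφ/2) + cos φ₁ cos φ₂ sin²(Δλ/2) = 0.000064
c = 2·arcsin(√a) = 0.016049 rad = 0.9196°
d = R·c = 6378 × 0.016049 = 102.4 km

102.4 km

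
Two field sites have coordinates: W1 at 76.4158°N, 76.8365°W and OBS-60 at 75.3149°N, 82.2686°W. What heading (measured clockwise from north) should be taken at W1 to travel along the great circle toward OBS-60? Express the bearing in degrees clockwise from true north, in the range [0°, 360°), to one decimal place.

233.0°

Δλ = -5.4321°
y = sin Δλ · cos φ₂ = -0.023998
x = cos φ₁ sin φ₂ − sin φ₁ cos φ₂ cos Δλ = -0.018107
θ = atan2(y, x) = -127.0341° → 232.9659° (mod 360°)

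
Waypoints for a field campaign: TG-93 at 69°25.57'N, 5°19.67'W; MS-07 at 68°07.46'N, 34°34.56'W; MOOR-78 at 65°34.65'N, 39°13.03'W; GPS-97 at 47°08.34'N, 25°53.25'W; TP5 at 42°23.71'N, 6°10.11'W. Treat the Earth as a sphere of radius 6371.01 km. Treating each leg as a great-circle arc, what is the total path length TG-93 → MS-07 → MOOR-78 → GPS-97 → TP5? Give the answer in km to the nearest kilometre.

5359 km

TG-93: φ = +69.42617°, λ = -5.32783°
MS-07: φ = +68.12433°, λ = -34.57600°
MOOR-78: φ = +65.57750°, λ = -39.21717°
GPS-97: φ = +47.13900°, λ = -25.88750°
TP5: φ = +42.39517°, λ = -6.16850°
TG-93→MS-07: c = 0.184385 rad, d = 1174.72 km
MS-07→MOOR-78: c = 0.054649 rad, d = 348.17 km
MOOR-78→GPS-97: c = 0.344966 rad, d = 2197.78 km
GPS-97→TP5: c = 0.257161 rad, d = 1638.38 km
Total = 1174.72 + 348.17 + 2197.78 + 1638.38 = 5359.05 km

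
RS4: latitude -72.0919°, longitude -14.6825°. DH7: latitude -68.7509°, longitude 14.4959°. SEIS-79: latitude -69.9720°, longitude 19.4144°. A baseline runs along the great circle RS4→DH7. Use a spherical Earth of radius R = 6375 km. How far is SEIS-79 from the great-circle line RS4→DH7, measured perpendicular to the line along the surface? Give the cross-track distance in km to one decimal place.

221.2 km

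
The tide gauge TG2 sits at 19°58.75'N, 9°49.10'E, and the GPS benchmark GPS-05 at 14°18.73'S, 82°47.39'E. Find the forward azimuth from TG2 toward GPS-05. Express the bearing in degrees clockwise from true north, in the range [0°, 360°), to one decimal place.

TG2: φ = +19.97917°, λ = +9.81833°
GPS-05: φ = -14.31217°, λ = +82.78983°
Δλ = 72.9715°
y = sin Δλ · cos φ₂ = 0.926483
x = cos φ₁ sin φ₂ − sin φ₁ cos φ₂ cos Δλ = -0.329281
θ = atan2(y, x) = 109.5657° → 109.5657° (mod 360°)

109.6°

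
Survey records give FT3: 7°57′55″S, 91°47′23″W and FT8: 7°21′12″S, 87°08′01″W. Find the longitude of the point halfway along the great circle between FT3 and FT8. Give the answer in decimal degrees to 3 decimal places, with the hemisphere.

89.460°W

FT3: φ = -7.96528°, λ = -91.78972°
FT8: φ = -7.35333°, λ = -87.13361°
Bx = cos φ₂ cos Δλ = 0.988503,  By = cos φ₂ sin Δλ = 0.080507
φₘ = atan2(sin φ₁ + sin φ₂, √((cos φ₁ + Bx)² + By²)) = -7.66556°
λₘ = λ₁ + atan2(By, cos φ₁ + Bx) = -89.45999°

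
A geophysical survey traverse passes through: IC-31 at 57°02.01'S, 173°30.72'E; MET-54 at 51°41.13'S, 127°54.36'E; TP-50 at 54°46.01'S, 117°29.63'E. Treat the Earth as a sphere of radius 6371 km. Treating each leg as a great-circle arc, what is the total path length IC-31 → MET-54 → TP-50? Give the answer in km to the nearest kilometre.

IC-31: φ = -57.03350°, λ = +173.51200°
MET-54: φ = -51.68550°, λ = +127.90600°
TP-50: φ = -54.76683°, λ = +117.49383°
IC-31→MET-54: c = 0.463932 rad, d = 2955.71 km
MET-54→TP-50: c = 0.121198 rad, d = 772.15 km
Total = 2955.71 + 772.15 = 3727.86 km

3728 km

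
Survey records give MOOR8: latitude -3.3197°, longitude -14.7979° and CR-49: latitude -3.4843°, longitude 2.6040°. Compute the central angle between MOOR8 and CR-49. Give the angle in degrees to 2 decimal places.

17.37°

Δφ = -0.1646°,  Δλ = 17.4019°
a = sin²(Δφ/2) + cos φ₁ cos φ₂ sin²(Δλ/2) = 0.022806
c = 2·arcsin(√a) = 0.303195 rad = 17.3718°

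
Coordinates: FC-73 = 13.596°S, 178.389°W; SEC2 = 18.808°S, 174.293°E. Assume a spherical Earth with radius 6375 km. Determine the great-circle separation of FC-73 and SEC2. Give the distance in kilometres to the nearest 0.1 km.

973.2 km

Δφ = -5.2120°,  Δλ = -7.3180°
a = sin²(Δφ/2) + cos φ₁ cos φ₂ sin²(Δλ/2) = 0.005815
c = 2·arcsin(√a) = 0.152655 rad = 8.7465°
d = R·c = 6375 × 0.152655 = 973.2 km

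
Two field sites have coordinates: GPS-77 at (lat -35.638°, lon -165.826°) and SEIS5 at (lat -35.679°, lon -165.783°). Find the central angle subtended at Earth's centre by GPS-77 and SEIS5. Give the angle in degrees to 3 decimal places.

0.054°

Δφ = -0.0410°,  Δλ = 0.0430°
a = sin²(Δφ/2) + cos φ₁ cos φ₂ sin²(Δλ/2) = 0.000000
c = 2·arcsin(√a) = 0.000940 rad = 0.0539°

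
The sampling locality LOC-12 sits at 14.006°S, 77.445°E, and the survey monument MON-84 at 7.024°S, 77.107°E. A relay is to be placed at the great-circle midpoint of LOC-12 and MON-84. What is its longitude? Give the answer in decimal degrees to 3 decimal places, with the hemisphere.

77.274°E

Bx = cos φ₂ cos Δλ = 0.992478,  By = cos φ₂ sin Δλ = -0.005855
φₘ = atan2(sin φ₁ + sin φ₂, √((cos φ₁ + Bx)² + By²)) = -10.51504°
λₘ = λ₁ + atan2(By, cos φ₁ + Bx) = 77.27409°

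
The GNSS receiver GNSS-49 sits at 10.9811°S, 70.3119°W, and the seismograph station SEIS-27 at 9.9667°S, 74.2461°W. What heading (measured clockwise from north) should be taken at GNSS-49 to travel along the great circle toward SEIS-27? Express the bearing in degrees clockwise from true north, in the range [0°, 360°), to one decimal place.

284.3°

Δλ = -3.9342°
y = sin Δλ · cos φ₂ = -0.067575
x = cos φ₁ sin φ₂ − sin φ₁ cos φ₂ cos Δλ = 0.017262
θ = atan2(y, x) = -75.6707° → 284.3293° (mod 360°)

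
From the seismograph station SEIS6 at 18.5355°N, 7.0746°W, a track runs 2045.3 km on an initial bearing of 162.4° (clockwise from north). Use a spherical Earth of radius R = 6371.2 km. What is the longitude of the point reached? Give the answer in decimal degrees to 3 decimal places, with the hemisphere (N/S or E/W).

1.599°W

δ = d/R = 2045.3/6371.2 = 0.321023 rad
φ₂ = arcsin(sin φ₁ cos δ + cos φ₁ sin δ cos θ)
   = arcsin(0.31789·0.94891 + 0.94813·0.31554·-0.95319) = 0.94466°
λ₂ = λ₁ + atan2(sin θ sin δ cos φ₁, cos δ − sin φ₁ sin φ₂) = -1.59900°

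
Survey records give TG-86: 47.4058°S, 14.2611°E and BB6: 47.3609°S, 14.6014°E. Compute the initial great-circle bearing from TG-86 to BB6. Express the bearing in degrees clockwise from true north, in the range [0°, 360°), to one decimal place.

Δλ = 0.3403°
y = sin Δλ · cos φ₂ = 0.004023
x = cos φ₁ sin φ₂ − sin φ₁ cos φ₂ cos Δλ = 0.000775
θ = atan2(y, x) = 79.0984° → 79.0984° (mod 360°)

79.1°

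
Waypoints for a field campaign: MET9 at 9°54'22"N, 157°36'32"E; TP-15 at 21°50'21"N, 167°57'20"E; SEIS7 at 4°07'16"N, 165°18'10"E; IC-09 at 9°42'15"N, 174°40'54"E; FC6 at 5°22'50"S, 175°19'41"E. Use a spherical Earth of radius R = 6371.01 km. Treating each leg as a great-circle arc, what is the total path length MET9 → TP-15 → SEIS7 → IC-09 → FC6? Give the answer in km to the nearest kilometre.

6603 km

MET9: φ = +9.90611°, λ = +157.60889°
TP-15: φ = +21.83917°, λ = +167.95556°
SEIS7: φ = +4.12111°, λ = +165.30278°
IC-09: φ = +9.70417°, λ = +174.68167°
FC6: φ = -5.38056°, λ = +175.32806°
MET9→TP-15: c = 0.270935 rad, d = 1726.13 km
TP-15→SEIS7: c = 0.312482 rad, d = 1990.83 km
SEIS7→IC-09: c = 0.189419 rad, d = 1206.79 km
IC-09→FC6: c = 0.263518 rad, d = 1678.88 km
Total = 1726.13 + 1990.83 + 1206.79 + 1678.88 = 6602.62 km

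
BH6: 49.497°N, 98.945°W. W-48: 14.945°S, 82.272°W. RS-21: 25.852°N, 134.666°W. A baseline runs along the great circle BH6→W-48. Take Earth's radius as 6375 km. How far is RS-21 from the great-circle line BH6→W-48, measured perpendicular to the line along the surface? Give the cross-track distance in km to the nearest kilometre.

3970 km

δ₁₃ = central angle BH6→RS-21 = 0.633285 rad  (haversine)
θ₁₃ = bearing BH6→RS-21 = 242.601°,  θ₁₂ = bearing BH6→W-48 = 162.351°
dₓₜ = R·arcsin(sin δ₁₃ · sin(θ₁₃ − θ₁₂)) = 6375·arcsin(0.59180·sin(80.250°)) = 3969.853 km
|dₓₜ| = 3969.853 km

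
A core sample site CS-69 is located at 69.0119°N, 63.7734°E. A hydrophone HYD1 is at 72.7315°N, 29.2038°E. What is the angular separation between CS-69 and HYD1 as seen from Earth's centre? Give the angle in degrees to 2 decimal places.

Δφ = 3.7196°,  Δλ = -34.5696°
a = sin²(Δφ/2) + cos φ₁ cos φ₂ sin²(Δλ/2) = 0.010440
c = 2·arcsin(√a) = 0.204707 rad = 11.7288°

11.73°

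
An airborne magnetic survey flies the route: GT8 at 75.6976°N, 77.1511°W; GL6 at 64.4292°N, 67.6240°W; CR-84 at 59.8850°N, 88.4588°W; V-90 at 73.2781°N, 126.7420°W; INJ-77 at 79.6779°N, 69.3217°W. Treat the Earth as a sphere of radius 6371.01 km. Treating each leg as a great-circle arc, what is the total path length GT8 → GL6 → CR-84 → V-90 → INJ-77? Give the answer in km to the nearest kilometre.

GT8→GL6: c = 0.204060 rad, d = 1300.07 km
GL6→CR-84: c = 0.186305 rad, d = 1186.95 km
CR-84→V-90: c = 0.342971 rad, d = 2185.07 km
V-90→INJ-77: c = 0.245672 rad, d = 1565.18 km
Total = 1300.07 + 1186.95 + 2185.07 + 1565.18 = 6237.27 km

6237 km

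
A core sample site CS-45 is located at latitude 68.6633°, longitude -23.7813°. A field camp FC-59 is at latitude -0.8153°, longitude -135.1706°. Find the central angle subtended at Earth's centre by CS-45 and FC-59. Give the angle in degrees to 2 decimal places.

98.39°

Δφ = -69.4786°,  Δλ = -111.3893°
a = sin²(Δφ/2) + cos φ₁ cos φ₂ sin²(Δλ/2) = 0.572968
c = 2·arcsin(√a) = 1.717256 rad = 98.3915°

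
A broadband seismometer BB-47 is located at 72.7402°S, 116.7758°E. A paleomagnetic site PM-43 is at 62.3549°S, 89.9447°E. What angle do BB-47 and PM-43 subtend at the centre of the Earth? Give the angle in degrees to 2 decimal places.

Δφ = 10.3853°,  Δλ = -26.8311°
a = sin²(Δφ/2) + cos φ₁ cos φ₂ sin²(Δλ/2) = 0.015602
c = 2·arcsin(√a) = 0.250468 rad = 14.3508°

14.35°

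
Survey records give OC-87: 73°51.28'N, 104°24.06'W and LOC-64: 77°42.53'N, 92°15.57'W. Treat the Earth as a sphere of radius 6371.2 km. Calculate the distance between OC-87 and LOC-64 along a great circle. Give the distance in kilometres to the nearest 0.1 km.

539.7 km

OC-87: φ = +73.85467°, λ = -104.40100°
LOC-64: φ = +77.70883°, λ = -92.25950°
Δφ = 3.8542°,  Δλ = 12.1415°
a = sin²(Δφ/2) + cos φ₁ cos φ₂ sin²(Δλ/2) = 0.001793
c = 2·arcsin(√a) = 0.084710 rad = 4.8536°
d = R·c = 6371.2 × 0.084710 = 539.7 km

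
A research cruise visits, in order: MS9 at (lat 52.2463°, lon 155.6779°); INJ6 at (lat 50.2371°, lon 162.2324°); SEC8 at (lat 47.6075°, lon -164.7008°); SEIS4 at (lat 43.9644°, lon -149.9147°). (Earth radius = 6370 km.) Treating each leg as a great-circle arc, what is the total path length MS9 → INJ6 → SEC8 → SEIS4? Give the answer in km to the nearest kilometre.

MS9→INJ6: c = 0.079702 rad, d = 507.70 km
INJ6→SEC8: c = 0.378817 rad, d = 2413.06 km
SEC8→SEIS4: c = 0.190501 rad, d = 1213.49 km
Total = 507.70 + 2413.06 + 1213.49 = 4134.25 km

4134 km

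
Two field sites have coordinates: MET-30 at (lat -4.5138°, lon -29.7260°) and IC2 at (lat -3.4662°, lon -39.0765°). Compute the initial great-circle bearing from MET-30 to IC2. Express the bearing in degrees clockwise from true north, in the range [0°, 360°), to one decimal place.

Δλ = -9.3505°
y = sin Δλ · cos φ₂ = -0.162176
x = cos φ₁ sin φ₂ − sin φ₁ cos φ₂ cos Δλ = 0.017239
θ = atan2(y, x) = -83.9323° → 276.0677° (mod 360°)

276.1°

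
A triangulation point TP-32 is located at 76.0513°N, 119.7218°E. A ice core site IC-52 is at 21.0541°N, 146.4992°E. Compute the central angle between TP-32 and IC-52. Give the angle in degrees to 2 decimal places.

56.67°

Δφ = -54.9972°,  Δλ = 26.7774°
a = sin²(Δφ/2) + cos φ₁ cos φ₂ sin²(Δλ/2) = 0.225254
c = 2·arcsin(√a) = 0.989040 rad = 56.6678°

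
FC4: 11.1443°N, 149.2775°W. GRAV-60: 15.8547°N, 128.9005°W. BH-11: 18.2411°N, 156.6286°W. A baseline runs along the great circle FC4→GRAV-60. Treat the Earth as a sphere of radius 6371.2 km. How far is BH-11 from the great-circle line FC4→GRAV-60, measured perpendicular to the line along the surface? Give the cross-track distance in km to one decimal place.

δ₁₃ = central angle FC4→BH-11 = 0.175268 rad  (haversine)
θ₁₃ = bearing FC4→BH-11 = 315.821°,  θ₁₂ = bearing FC4→GRAV-60 = 74.363°
dₓₜ = R·arcsin(sin δ₁₃ · sin(θ₁₃ − θ₁₂)) = 6371.2·arcsin(0.17437·sin(241.459°)) = -979.807 km
|dₓₜ| = 979.807 km

979.8 km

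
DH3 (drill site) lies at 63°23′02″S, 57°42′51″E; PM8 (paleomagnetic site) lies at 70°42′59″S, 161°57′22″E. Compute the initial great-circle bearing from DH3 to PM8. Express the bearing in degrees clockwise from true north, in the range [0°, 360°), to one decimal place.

DH3: φ = -63.38389°, λ = +57.71417°
PM8: φ = -70.71639°, λ = +161.95611°
Δλ = 104.2419°
y = sin Δλ · cos φ₂ = 0.320095
x = cos φ₁ sin φ₂ − sin φ₁ cos φ₂ cos Δλ = -0.495511
θ = atan2(y, x) = 147.1380° → 147.1380° (mod 360°)

147.1°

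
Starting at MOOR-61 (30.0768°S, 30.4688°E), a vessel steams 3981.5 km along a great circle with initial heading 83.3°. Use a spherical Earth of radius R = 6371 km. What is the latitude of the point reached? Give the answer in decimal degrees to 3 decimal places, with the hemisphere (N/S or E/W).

δ = d/R = 3981.5/6371 = 0.624941 rad
φ₂ = arcsin(sin φ₁ cos δ + cos φ₁ sin δ cos θ)
   = arcsin(-0.50116·0.81100 + 0.86535·0.58505·0.11667) = -20.32668°
λ₂ = λ₁ + atan2(sin θ sin δ cos φ₁, cos δ − sin φ₁ sin φ₂) = 68.75870°

20.327°S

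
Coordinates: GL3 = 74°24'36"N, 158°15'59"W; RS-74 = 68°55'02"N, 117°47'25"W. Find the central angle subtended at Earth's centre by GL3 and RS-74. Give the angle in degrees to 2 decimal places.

GL3: φ = +74.41000°, λ = -158.26639°
RS-74: φ = +68.91722°, λ = -117.79028°
Δφ = -5.4928°,  Δλ = 40.4761°
a = sin²(Δφ/2) + cos φ₁ cos φ₂ sin²(Δλ/2) = 0.013864
c = 2·arcsin(√a) = 0.236039 rad = 13.5241°

13.52°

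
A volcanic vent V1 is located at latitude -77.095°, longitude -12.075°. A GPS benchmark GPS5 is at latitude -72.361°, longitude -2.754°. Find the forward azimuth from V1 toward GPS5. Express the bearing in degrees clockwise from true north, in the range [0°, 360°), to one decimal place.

Δλ = 9.3210°
y = sin Δλ · cos φ₂ = 0.049079
x = cos φ₁ sin φ₂ − sin φ₁ cos φ₂ cos Δλ = 0.078630
θ = atan2(y, x) = 31.9712° → 31.9712° (mod 360°)

32.0°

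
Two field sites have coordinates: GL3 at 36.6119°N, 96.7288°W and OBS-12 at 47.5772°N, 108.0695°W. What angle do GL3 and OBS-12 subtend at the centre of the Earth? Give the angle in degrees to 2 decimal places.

Δφ = 10.9653°,  Δλ = -11.3407°
a = sin²(Δφ/2) + cos φ₁ cos φ₂ sin²(Δλ/2) = 0.014415
c = 2·arcsin(√a) = 0.240706 rad = 13.7914°

13.79°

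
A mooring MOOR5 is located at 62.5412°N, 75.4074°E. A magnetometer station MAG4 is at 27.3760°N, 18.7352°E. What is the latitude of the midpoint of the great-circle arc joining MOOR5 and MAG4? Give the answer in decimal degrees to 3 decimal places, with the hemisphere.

48.197°N

Bx = cos φ₂ cos Δλ = 0.487897,  By = cos φ₂ sin Δλ = -0.741967
φₘ = atan2(sin φ₁ + sin φ₂, √((cos φ₁ + Bx)² + By²)) = 48.19718°
λₘ = λ₁ + atan2(By, cos φ₁ + Bx) = 37.38787°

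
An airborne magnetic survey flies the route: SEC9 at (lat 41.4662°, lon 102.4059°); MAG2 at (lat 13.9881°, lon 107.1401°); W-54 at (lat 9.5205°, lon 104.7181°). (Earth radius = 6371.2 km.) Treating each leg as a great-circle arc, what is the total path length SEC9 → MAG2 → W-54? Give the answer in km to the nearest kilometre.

3652 km

SEC9→MAG2: c = 0.484932 rad, d = 3089.60 km
MAG2→W-54: c = 0.088271 rad, d = 562.39 km
Total = 3089.60 + 562.39 = 3651.99 km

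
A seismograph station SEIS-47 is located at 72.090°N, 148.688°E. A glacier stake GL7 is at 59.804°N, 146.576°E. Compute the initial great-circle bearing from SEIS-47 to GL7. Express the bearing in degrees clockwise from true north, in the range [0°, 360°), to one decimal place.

Δλ = -2.1120°
y = sin Δλ · cos φ₂ = -0.018536
x = cos φ₁ sin φ₂ − sin φ₁ cos φ₂ cos Δλ = -0.212467
θ = atan2(y, x) = -175.0141° → 184.9859° (mod 360°)

185.0°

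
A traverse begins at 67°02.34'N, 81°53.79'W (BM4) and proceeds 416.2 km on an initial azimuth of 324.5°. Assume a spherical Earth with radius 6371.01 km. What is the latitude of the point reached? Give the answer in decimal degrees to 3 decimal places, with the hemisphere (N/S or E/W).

69.974°N

BM4: φ = +67.03900°, λ = -81.89650°
δ = d/R = 416.2/6371.01 = 0.065327 rad
φ₂ = arcsin(sin φ₁ cos δ + cos φ₁ sin δ cos θ)
   = arcsin(0.92077·0.99787 + 0.39010·0.06528·0.81412) = 69.97429°
λ₂ = λ₁ + atan2(sin θ sin δ cos φ₁, cos δ − sin φ₁ sin φ₂) = -88.25224°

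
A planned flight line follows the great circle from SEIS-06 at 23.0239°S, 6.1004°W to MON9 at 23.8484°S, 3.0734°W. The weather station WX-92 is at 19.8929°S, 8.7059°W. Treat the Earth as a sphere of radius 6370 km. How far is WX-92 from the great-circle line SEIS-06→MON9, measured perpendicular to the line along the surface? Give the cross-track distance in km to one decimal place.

δ₁₃ = central angle SEIS-06→WX-92 = 0.069114 rad  (haversine)
θ₁₃ = bearing SEIS-06→WX-92 = 321.758°,  θ₁₂ = bearing SEIS-06→MON9 = 107.133°
dₓₜ = R·arcsin(sin δ₁₃ · sin(θ₁₃ − θ₁₂)) = 6370·arcsin(0.06906·sin(214.625°)) = -250.018 km
|dₓₜ| = 250.018 km

250.0 km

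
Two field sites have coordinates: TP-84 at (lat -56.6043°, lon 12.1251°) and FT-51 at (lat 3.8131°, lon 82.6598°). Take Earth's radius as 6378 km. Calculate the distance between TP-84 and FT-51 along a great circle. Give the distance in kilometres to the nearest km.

Δφ = 60.4174°,  Δλ = 70.5347°
a = sin²(Δφ/2) + cos φ₁ cos φ₂ sin²(Δλ/2) = 0.436254
c = 2·arcsin(√a) = 1.442957 rad = 82.6754°
d = R·c = 6378 × 1.442957 = 9203.2 km

9203 km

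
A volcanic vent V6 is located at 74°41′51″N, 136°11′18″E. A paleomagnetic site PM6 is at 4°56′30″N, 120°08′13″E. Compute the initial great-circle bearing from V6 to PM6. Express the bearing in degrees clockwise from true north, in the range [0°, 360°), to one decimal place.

V6: φ = +74.69750°, λ = +136.18833°
PM6: φ = +4.94167°, λ = +120.13694°
Δλ = -16.0514°
y = sin Δλ · cos φ₂ = -0.275472
x = cos φ₁ sin φ₂ − sin φ₁ cos φ₂ cos Δλ = -0.900763
θ = atan2(y, x) = -162.9953° → 197.0047° (mod 360°)

197.0°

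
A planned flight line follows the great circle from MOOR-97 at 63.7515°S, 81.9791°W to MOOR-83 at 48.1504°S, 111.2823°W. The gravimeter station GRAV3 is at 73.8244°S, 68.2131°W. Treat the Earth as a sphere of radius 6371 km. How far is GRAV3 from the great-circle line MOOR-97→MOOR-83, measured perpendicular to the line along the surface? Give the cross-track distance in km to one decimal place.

δ₁₃ = central angle MOOR-97→GRAV3 = 0.195004 rad  (haversine)
θ₁₃ = bearing MOOR-97→GRAV3 = 159.995°,  θ₁₂ = bearing MOOR-97→MOOR-83 = 300.503°
dₓₜ = R·arcsin(sin δ₁₃ · sin(θ₁₃ − θ₁₂)) = 6371·arcsin(0.19377·sin(-140.509°)) = -787.100 km
|dₓₜ| = 787.100 km

787.1 km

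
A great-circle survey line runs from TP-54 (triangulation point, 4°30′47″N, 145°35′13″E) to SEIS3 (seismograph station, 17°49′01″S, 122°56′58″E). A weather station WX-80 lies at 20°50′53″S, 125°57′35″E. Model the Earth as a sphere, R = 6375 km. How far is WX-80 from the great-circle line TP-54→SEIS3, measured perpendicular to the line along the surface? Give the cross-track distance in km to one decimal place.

TP-54: φ = +4.51306°, λ = +145.58694°
SEIS3: φ = -17.81694°, λ = +122.94944°
WX-80: φ = -20.84806°, λ = +125.95972°
δ₁₃ = central angle TP-54→WX-80 = 0.555766 rad  (haversine)
θ₁₃ = bearing TP-54→WX-80 = 216.511°,  θ₁₂ = bearing TP-54→SEIS3 = 224.402°
dₓₜ = R·arcsin(sin δ₁₃ · sin(θ₁₃ − θ₁₂)) = 6375·arcsin(0.52759·sin(-7.891°)) = -462.160 km
|dₓₜ| = 462.160 km

462.2 km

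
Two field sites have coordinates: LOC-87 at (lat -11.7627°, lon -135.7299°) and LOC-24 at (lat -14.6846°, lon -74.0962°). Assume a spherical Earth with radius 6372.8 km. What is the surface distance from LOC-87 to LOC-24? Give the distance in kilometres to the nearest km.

6662 km

Δφ = -2.9219°,  Δλ = 61.6337°
a = sin²(Δφ/2) + cos φ₁ cos φ₂ sin²(Δλ/2) = 0.249193
c = 2·arcsin(√a) = 1.045332 rad = 59.8931°
d = R·c = 6372.8 × 1.045332 = 6661.7 km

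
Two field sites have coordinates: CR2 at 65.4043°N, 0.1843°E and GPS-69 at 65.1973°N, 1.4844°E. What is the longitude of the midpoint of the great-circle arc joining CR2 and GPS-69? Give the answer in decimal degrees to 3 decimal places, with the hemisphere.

0.837°E

Bx = cos φ₂ cos Δλ = 0.419387,  By = cos φ₂ sin Δλ = 0.009518
φₘ = atan2(sin φ₁ + sin φ₂, √((cos φ₁ + Bx)² + By²)) = 65.30220°
λₘ = λ₁ + atan2(By, cos φ₁ + Bx) = 0.83690°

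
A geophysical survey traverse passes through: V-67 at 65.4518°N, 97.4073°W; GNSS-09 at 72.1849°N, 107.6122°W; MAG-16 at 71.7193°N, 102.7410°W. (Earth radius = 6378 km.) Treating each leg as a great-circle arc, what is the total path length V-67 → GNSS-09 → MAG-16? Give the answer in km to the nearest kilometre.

1028 km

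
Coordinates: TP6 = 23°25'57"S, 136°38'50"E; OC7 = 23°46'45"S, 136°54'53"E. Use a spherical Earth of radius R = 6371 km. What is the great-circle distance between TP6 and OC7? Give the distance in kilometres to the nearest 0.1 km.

47.2 km

TP6: φ = -23.43250°, λ = +136.64722°
OC7: φ = -23.77917°, λ = +136.91472°
Δφ = -0.3467°,  Δλ = 0.2675°
a = sin²(Δφ/2) + cos φ₁ cos φ₂ sin²(Δλ/2) = 0.000014
c = 2·arcsin(√a) = 0.007410 rad = 0.4246°
d = R·c = 6371 × 0.007410 = 47.2 km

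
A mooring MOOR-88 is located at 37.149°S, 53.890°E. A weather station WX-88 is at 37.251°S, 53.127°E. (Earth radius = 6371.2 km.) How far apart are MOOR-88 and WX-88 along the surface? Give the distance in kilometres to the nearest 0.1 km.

Δφ = -0.1020°,  Δλ = -0.7630°
a = sin²(Δφ/2) + cos φ₁ cos φ₂ sin²(Δλ/2) = 0.000029
c = 2·arcsin(√a) = 0.010756 rad = 0.6163°
d = R·c = 6371.2 × 0.010756 = 68.5 km

68.5 km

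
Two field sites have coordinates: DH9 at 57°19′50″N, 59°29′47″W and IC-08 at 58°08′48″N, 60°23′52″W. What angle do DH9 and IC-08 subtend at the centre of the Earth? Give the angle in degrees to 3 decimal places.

DH9: φ = +57.33056°, λ = -59.49639°
IC-08: φ = +58.14667°, λ = -60.39778°
Δφ = 0.8161°,  Δλ = -0.9014°
a = sin²(Δφ/2) + cos φ₁ cos φ₂ sin²(Δλ/2) = 0.000068
c = 2·arcsin(√a) = 0.016535 rad = 0.9474°

0.947°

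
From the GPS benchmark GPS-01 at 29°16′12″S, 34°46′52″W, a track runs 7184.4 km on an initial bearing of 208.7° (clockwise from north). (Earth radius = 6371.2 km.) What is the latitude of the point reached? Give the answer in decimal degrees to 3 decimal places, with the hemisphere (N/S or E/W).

64.276°S

GPS-01: φ = -29.27000°, λ = -34.78111°
δ = d/R = 7184.4/6371.2 = 1.127637 rad
φ₂ = arcsin(sin φ₁ cos δ + cos φ₁ sin δ cos θ)
   = arcsin(-0.48893·0.42880 + 0.87233·0.90340·-0.87715) = -64.27572°
λ₂ = λ₁ + atan2(sin θ sin δ cos φ₁, cos δ − sin φ₁ sin φ₂) = -126.54797°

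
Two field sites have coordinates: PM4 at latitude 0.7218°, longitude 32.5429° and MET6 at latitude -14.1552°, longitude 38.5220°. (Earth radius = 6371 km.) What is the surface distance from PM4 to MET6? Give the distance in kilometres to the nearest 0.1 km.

1780.4 km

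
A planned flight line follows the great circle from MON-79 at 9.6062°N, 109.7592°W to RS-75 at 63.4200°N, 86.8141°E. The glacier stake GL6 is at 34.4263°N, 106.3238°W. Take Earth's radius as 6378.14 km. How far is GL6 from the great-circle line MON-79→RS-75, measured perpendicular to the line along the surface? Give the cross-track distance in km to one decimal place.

669.2 km

δ₁₃ = central angle MON-79→GL6 = 0.436661 rad  (haversine)
θ₁₃ = bearing MON-79→GL6 = 6.712°,  θ₁₂ = bearing MON-79→RS-75 = 352.375°
dₓₜ = R·arcsin(sin δ₁₃ · sin(θ₁₃ − θ₁₂)) = 6378.14·arcsin(0.42292·sin(-345.663°)) = 669.175 km
|dₓₜ| = 669.175 km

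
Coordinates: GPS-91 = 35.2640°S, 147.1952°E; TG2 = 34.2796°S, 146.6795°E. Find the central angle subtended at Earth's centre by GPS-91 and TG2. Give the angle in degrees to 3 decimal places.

Δφ = 0.9844°,  Δλ = -0.5157°
a = sin²(Δφ/2) + cos φ₁ cos φ₂ sin²(Δλ/2) = 0.000087
c = 2·arcsin(√a) = 0.018704 rad = 1.0717°

1.072°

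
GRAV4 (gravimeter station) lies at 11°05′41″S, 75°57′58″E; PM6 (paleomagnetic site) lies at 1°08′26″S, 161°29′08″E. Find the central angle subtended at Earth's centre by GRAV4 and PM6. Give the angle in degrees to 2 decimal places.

GRAV4: φ = -11.09472°, λ = +75.96611°
PM6: φ = -1.14056°, λ = +161.48556°
Δφ = 9.9542°,  Δλ = 85.5194°
a = sin²(Δφ/2) + cos φ₁ cos φ₂ sin²(Δλ/2) = 0.459762
c = 2·arcsin(√a) = 1.490233 rad = 85.3841°

85.38°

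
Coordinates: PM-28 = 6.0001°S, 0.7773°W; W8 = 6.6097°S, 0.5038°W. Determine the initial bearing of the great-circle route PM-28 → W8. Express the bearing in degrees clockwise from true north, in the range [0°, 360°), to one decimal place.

156.0°

Δλ = 0.2735°
y = sin Δλ · cos φ₂ = 0.004742
x = cos φ₁ sin φ₂ − sin φ₁ cos φ₂ cos Δλ = -0.010641
θ = atan2(y, x) = 155.9808° → 155.9808° (mod 360°)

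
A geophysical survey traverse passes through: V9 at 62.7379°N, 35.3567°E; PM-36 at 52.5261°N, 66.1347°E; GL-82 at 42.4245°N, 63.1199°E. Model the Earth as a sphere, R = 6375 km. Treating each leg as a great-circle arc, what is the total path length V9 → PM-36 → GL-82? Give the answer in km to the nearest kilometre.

3272 km

V9→PM-36: c = 0.333482 rad, d = 2125.95 km
PM-36→GL-82: c = 0.179815 rad, d = 1146.32 km
Total = 2125.95 + 1146.32 = 3272.27 km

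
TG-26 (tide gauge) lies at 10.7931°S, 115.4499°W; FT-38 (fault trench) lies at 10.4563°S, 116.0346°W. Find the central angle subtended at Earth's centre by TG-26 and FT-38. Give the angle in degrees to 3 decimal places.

Δφ = 0.3368°,  Δλ = -0.5847°
a = sin²(Δφ/2) + cos φ₁ cos φ₂ sin²(Δλ/2) = 0.000034
c = 2·arcsin(√a) = 0.011626 rad = 0.6661°

0.666°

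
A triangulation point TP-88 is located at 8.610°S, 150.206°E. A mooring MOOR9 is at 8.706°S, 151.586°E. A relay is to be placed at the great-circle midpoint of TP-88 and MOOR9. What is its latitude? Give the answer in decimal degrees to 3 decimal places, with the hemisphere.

8.659°S

Bx = cos φ₂ cos Δλ = 0.988191,  By = cos φ₂ sin Δλ = 0.023806
φₘ = atan2(sin φ₁ + sin φ₂, √((cos φ₁ + Bx)² + By²)) = -8.65862°
λₘ = λ₁ + atan2(By, cos φ₁ + Bx) = 150.89591°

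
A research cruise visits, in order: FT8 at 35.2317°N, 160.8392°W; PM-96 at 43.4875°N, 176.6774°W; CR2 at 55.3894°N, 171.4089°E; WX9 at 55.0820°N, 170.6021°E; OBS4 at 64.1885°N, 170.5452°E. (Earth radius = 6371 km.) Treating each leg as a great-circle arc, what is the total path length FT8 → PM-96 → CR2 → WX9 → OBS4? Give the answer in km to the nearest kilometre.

FT8→PM-96: c = 0.257072 rad, d = 1637.81 km
PM-96→CR2: c = 0.247101 rad, d = 1574.28 km
CR2→WX9: c = 0.009657 rad, d = 61.52 km
WX9→OBS4: c = 0.158939 rad, d = 1012.60 km
Total = 1637.81 + 1574.28 + 61.52 + 1012.60 = 4286.21 km

4286 km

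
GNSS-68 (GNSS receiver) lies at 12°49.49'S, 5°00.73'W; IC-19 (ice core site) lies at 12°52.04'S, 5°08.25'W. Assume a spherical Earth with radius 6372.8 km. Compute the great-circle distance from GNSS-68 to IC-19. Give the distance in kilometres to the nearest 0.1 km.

14.4 km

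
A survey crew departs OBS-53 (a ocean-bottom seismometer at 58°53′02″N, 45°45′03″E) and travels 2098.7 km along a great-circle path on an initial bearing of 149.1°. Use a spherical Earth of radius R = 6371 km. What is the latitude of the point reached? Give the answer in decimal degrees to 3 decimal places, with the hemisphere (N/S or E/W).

41.809°N

OBS-53: φ = +58.88389°, λ = +45.75083°
δ = d/R = 2098.7/6371 = 0.329415 rad
φ₂ = arcsin(sin φ₁ cos δ + cos φ₁ sin δ cos θ)
   = arcsin(0.85612·0.94623 + 0.51677·0.32349·-0.85806) = 41.80876°
λ₂ = λ₁ + atan2(sin θ sin δ cos φ₁, cos δ − sin φ₁ sin φ₂) = 58.62876°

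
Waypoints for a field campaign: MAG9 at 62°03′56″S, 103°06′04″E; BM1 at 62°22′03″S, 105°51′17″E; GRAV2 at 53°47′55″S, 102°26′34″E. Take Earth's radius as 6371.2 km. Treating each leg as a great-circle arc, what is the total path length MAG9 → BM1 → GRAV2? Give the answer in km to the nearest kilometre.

1120 km

MAG9: φ = -62.06556°, λ = +103.10111°
BM1: φ = -62.36750°, λ = +105.85472°
GRAV2: φ = -53.79861°, λ = +102.44278°
MAG9→BM1: c = 0.023012 rad, d = 146.61 km
BM1→GRAV2: c = 0.152780 rad, d = 973.39 km
Total = 146.61 + 973.39 = 1120.00 km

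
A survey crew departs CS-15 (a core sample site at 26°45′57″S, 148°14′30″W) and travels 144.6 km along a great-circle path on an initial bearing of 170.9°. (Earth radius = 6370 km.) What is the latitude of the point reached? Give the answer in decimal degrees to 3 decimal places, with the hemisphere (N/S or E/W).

CS-15: φ = -26.76583°, λ = -148.24167°
δ = d/R = 144.6/6370 = 0.022700 rad
φ₂ = arcsin(sin φ₁ cos δ + cos φ₁ sin δ cos θ)
   = arcsin(-0.45035·0.99974 + 0.89285·0.02270·-0.98741) = -28.04990°
λ₂ = λ₁ + atan2(sin θ sin δ cos φ₁, cos δ − sin φ₁ sin φ₂) = -148.00860°

28.050°S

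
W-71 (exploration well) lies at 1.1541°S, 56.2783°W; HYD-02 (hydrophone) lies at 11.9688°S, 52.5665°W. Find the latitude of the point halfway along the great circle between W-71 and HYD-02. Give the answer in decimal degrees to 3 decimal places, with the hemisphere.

6.565°S

Bx = cos φ₂ cos Δλ = 0.976209,  By = cos φ₂ sin Δλ = 0.063330
φₘ = atan2(sin φ₁ + sin φ₂, √((cos φ₁ + Bx)² + By²)) = -6.56486°
λₘ = λ₁ + atan2(By, cos φ₁ + Bx) = -54.44261°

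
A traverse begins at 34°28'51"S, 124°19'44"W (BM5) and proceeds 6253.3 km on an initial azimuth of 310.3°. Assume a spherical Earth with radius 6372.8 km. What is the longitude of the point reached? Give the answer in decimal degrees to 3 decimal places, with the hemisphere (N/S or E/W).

BM5: φ = -34.48083°, λ = -124.32889°
δ = d/R = 6253.3/6372.8 = 0.981248 rad
φ₂ = arcsin(sin φ₁ cos δ + cos φ₁ sin δ cos θ)
   = arcsin(-0.56613·0.55599 + 0.82432·0.83119·0.64679) = 7.37699°
λ₂ = λ₁ + atan2(sin θ sin δ cos φ₁, cos δ − sin φ₁ sin φ₂) = -164.06218°

164.062°W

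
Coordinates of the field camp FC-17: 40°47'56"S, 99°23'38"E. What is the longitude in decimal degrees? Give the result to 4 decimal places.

99.3939°E

99° + 23′/60 + 38″/3600 = 99 + 0.38333 + 0.01056 = 99.3939°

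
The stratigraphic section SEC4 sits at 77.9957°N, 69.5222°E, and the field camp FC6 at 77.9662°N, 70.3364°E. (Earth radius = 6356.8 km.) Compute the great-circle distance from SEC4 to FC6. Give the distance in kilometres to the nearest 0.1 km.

Δφ = -0.0295°,  Δλ = 0.8142°
a = sin²(Δφ/2) + cos φ₁ cos φ₂ sin²(Δλ/2) = 0.000002
c = 2·arcsin(√a) = 0.003004 rad = 0.1721°
d = R·c = 6356.8 × 0.003004 = 19.1 km

19.1 km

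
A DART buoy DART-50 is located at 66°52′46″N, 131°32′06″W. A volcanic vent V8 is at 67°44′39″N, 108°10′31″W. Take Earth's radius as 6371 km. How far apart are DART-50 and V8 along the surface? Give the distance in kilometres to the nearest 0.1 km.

1000.4 km

DART-50: φ = +66.87944°, λ = -131.53500°
V8: φ = +67.74417°, λ = -108.17528°
Δφ = 0.8647°,  Δλ = 23.3597°
a = sin²(Δφ/2) + cos φ₁ cos φ₂ sin²(Δλ/2) = 0.006152
c = 2·arcsin(√a) = 0.157030 rad = 8.9972°
d = R·c = 6371 × 0.157030 = 1000.4 km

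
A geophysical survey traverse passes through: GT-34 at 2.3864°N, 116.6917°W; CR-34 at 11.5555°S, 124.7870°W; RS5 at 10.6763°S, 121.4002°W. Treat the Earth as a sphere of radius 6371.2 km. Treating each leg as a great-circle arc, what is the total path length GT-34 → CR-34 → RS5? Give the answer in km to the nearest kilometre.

2172 km

GT-34→CR-34: c = 0.280973 rad, d = 1790.13 km
CR-34→RS5: c = 0.059996 rad, d = 382.25 km
Total = 1790.13 + 382.25 = 2172.38 km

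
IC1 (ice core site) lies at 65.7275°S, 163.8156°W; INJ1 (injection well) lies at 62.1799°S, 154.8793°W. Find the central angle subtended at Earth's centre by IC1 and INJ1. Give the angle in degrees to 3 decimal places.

Δφ = 3.5476°,  Δλ = 8.9363°
a = sin²(Δφ/2) + cos φ₁ cos φ₂ sin²(Δλ/2) = 0.002122
c = 2·arcsin(√a) = 0.092174 rad = 5.2812°

5.281°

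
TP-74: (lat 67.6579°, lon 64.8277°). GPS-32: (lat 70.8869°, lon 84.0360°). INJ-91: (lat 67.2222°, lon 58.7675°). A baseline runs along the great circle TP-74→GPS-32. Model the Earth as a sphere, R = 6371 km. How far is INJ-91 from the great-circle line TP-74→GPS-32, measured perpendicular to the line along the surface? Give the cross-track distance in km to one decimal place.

δ₁₃ = central angle TP-74→INJ-91 = 0.041268 rad  (haversine)
θ₁₃ = bearing TP-74→INJ-91 = 262.194°,  θ₁₂ = bearing TP-74→GPS-32 = 55.809°
dₓₜ = R·arcsin(sin δ₁₃ · sin(θ₁₃ − θ₁₂)) = 6371·arcsin(0.04126·sin(206.386°)) = -116.816 km
|dₓₜ| = 116.816 km

116.8 km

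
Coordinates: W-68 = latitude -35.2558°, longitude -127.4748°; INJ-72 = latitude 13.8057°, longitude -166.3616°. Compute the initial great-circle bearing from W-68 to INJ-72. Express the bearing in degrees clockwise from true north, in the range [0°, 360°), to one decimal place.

316.0°

Δλ = -38.8868°
y = sin Δλ · cos φ₂ = -0.609647
x = cos φ₁ sin φ₂ − sin φ₁ cos φ₂ cos Δλ = 0.631188
θ = atan2(y, x) = -44.0055° → 315.9945° (mod 360°)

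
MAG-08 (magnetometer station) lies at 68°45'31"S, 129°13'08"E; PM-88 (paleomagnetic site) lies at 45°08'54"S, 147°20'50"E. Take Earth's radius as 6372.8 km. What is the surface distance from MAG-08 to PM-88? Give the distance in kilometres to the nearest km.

MAG-08: φ = -68.75861°, λ = +129.21889°
PM-88: φ = -45.14833°, λ = +147.34722°
Δφ = 23.6103°,  Δλ = 18.1283°
a = sin²(Δφ/2) + cos φ₁ cos φ₂ sin²(Δλ/2) = 0.048196
c = 2·arcsin(√a) = 0.442679 rad = 25.3636°
d = R·c = 6372.8 × 0.442679 = 2821.1 km

2821 km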